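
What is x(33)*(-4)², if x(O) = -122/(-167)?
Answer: 1952/167 ≈ 11.689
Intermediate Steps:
x(O) = 122/167 (x(O) = -122*(-1/167) = 122/167)
x(33)*(-4)² = (122/167)*(-4)² = (122/167)*16 = 1952/167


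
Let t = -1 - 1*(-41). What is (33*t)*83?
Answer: 109560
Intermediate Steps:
t = 40 (t = -1 + 41 = 40)
(33*t)*83 = (33*40)*83 = 1320*83 = 109560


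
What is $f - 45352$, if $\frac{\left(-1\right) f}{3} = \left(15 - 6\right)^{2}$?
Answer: $-45595$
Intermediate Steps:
$f = -243$ ($f = - 3 \left(15 - 6\right)^{2} = - 3 \cdot 9^{2} = \left(-3\right) 81 = -243$)
$f - 45352 = -243 - 45352 = -45595$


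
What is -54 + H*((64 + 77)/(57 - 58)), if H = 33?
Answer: -4707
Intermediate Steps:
-54 + H*((64 + 77)/(57 - 58)) = -54 + 33*((64 + 77)/(57 - 58)) = -54 + 33*(141/(-1)) = -54 + 33*(141*(-1)) = -54 + 33*(-141) = -54 - 4653 = -4707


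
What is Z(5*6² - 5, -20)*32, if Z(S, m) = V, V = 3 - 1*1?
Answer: 64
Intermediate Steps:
V = 2 (V = 3 - 1 = 2)
Z(S, m) = 2
Z(5*6² - 5, -20)*32 = 2*32 = 64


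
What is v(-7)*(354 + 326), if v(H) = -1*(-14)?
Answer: 9520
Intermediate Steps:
v(H) = 14
v(-7)*(354 + 326) = 14*(354 + 326) = 14*680 = 9520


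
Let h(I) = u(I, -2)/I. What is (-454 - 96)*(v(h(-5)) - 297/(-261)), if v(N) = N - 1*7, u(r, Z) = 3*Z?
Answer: 74360/29 ≈ 2564.1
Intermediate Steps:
h(I) = -6/I (h(I) = (3*(-2))/I = -6/I)
v(N) = -7 + N (v(N) = N - 7 = -7 + N)
(-454 - 96)*(v(h(-5)) - 297/(-261)) = (-454 - 96)*((-7 - 6/(-5)) - 297/(-261)) = -550*((-7 - 6*(-⅕)) - 297*(-1/261)) = -550*((-7 + 6/5) + 33/29) = -550*(-29/5 + 33/29) = -550*(-676/145) = 74360/29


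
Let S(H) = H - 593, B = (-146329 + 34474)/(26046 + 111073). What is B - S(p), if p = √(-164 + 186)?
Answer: 81199712/137119 - √22 ≈ 587.49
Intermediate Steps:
p = √22 ≈ 4.6904
B = -111855/137119 ≈ -0.81575
S(H) = -593 + H
B - S(p) = -111855/137119 - (-593 + √22) = -111855/137119 + (593 - √22) = 81199712/137119 - √22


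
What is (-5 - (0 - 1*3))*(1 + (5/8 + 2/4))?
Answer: -17/4 ≈ -4.2500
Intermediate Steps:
(-5 - (0 - 1*3))*(1 + (5/8 + 2/4)) = (-5 - (0 - 3))*(1 + (5*(⅛) + 2*(¼))) = (-5 - 1*(-3))*(1 + (5/8 + ½)) = (-5 + 3)*(1 + 9/8) = -2*17/8 = -17/4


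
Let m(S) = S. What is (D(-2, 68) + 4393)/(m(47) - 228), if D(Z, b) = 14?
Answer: -4407/181 ≈ -24.348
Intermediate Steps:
(D(-2, 68) + 4393)/(m(47) - 228) = (14 + 4393)/(47 - 228) = 4407/(-181) = 4407*(-1/181) = -4407/181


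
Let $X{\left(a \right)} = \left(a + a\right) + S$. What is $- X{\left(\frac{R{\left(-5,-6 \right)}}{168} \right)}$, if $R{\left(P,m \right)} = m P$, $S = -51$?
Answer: $\frac{709}{14} \approx 50.643$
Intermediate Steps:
$R{\left(P,m \right)} = P m$
$X{\left(a \right)} = -51 + 2 a$ ($X{\left(a \right)} = \left(a + a\right) - 51 = 2 a - 51 = -51 + 2 a$)
$- X{\left(\frac{R{\left(-5,-6 \right)}}{168} \right)} = - (-51 + 2 \frac{\left(-5\right) \left(-6\right)}{168}) = - (-51 + 2 \cdot 30 \cdot \frac{1}{168}) = - (-51 + 2 \cdot \frac{5}{28}) = - (-51 + \frac{5}{14}) = \left(-1\right) \left(- \frac{709}{14}\right) = \frac{709}{14}$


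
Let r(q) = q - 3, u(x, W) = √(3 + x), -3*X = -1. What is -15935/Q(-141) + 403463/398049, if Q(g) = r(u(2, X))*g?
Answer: -6267059771/74833212 - 15935*√5/564 ≈ -146.92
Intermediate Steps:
X = ⅓ (X = -⅓*(-1) = ⅓ ≈ 0.33333)
r(q) = -3 + q
Q(g) = g*(-3 + √5) (Q(g) = (-3 + √(3 + 2))*g = (-3 + √5)*g = g*(-3 + √5))
-15935/Q(-141) + 403463/398049 = -15935*(-1/(141*(-3 + √5))) + 403463/398049 = -15935/(423 - 141*√5) + 403463*(1/398049) = -15935/(423 - 141*√5) + 403463/398049 = 403463/398049 - 15935/(423 - 141*√5)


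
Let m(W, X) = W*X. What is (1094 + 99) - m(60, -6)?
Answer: 1553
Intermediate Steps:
(1094 + 99) - m(60, -6) = (1094 + 99) - 60*(-6) = 1193 - 1*(-360) = 1193 + 360 = 1553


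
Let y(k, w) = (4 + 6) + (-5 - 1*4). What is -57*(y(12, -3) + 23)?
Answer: -1368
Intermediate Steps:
y(k, w) = 1 (y(k, w) = 10 + (-5 - 4) = 10 - 9 = 1)
-57*(y(12, -3) + 23) = -57*(1 + 23) = -57*24 = -1368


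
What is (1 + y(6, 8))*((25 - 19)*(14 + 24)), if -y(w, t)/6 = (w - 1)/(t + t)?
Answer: -399/2 ≈ -199.50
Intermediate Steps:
y(w, t) = -3*(-1 + w)/t (y(w, t) = -6*(w - 1)/(t + t) = -6*(-1 + w)/(2*t) = -6*(-1 + w)*1/(2*t) = -3*(-1 + w)/t)
(1 + y(6, 8))*((25 - 19)*(14 + 24)) = (1 + 3*(1 - 1*6)/8)*((25 - 19)*(14 + 24)) = (1 + 3*(⅛)*(1 - 6))*(6*38) = (1 + 3*(⅛)*(-5))*228 = (1 - 15/8)*228 = -7/8*228 = -399/2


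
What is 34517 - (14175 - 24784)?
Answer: 45126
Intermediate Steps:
34517 - (14175 - 24784) = 34517 - 1*(-10609) = 34517 + 10609 = 45126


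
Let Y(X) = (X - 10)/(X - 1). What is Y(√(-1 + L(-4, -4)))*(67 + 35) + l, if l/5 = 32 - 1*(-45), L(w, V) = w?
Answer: (487*√5 + 1405*I)/(I + √5) ≈ 640.0 + 342.12*I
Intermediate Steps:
Y(X) = (-10 + X)/(-1 + X)
l = 385 (l = 5*(32 - 1*(-45)) = 5*(32 + 45) = 5*77 = 385)
Y(√(-1 + L(-4, -4)))*(67 + 35) + l = ((-10 + √(-1 - 4))/(-1 + √(-1 - 4)))*(67 + 35) + 385 = ((-10 + √(-5))/(-1 + √(-5)))*102 + 385 = ((-10 + I*√5)/(-1 + I*√5))*102 + 385 = 102*(-10 + I*√5)/(-1 + I*√5) + 385 = 385 + 102*(-10 + I*√5)/(-1 + I*√5)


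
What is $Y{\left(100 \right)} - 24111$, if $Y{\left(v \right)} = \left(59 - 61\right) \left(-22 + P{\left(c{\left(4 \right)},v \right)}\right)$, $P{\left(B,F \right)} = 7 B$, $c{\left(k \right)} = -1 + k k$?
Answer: $-24277$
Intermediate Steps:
$c{\left(k \right)} = -1 + k^{2}$
$Y{\left(v \right)} = -166$ ($Y{\left(v \right)} = \left(59 - 61\right) \left(-22 + 7 \left(-1 + 4^{2}\right)\right) = - 2 \left(-22 + 7 \left(-1 + 16\right)\right) = - 2 \left(-22 + 7 \cdot 15\right) = - 2 \left(-22 + 105\right) = \left(-2\right) 83 = -166$)
$Y{\left(100 \right)} - 24111 = -166 - 24111 = -24277$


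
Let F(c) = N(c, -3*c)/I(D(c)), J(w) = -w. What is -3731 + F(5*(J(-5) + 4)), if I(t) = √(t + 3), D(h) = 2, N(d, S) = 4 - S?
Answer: -3731 + 139*√5/5 ≈ -3668.8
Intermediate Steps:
I(t) = √(3 + t)
F(c) = √5*(4 + 3*c)/5 (F(c) = (4 - (-3)*c)/(√(3 + 2)) = (4 + 3*c)/(√5) = (4 + 3*c)*(√5/5) = √5*(4 + 3*c)/5)
-3731 + F(5*(J(-5) + 4)) = -3731 + √5*(4 + 3*(5*(-1*(-5) + 4)))/5 = -3731 + √5*(4 + 3*(5*(5 + 4)))/5 = -3731 + √5*(4 + 3*(5*9))/5 = -3731 + √5*(4 + 3*45)/5 = -3731 + √5*(4 + 135)/5 = -3731 + (⅕)*√5*139 = -3731 + 139*√5/5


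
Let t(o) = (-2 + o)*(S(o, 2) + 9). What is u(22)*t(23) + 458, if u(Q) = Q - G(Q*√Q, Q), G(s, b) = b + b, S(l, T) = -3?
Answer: -2314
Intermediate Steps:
G(s, b) = 2*b
u(Q) = -Q (u(Q) = Q - 2*Q = -Q)
t(o) = -12 + 6*o (t(o) = (-2 + o)*(-3 + 9) = (-2 + o)*6 = -12 + 6*o)
u(22)*t(23) + 458 = (-1*22)*(-12 + 6*23) + 458 = -22*(-12 + 138) + 458 = -22*126 + 458 = -2772 + 458 = -2314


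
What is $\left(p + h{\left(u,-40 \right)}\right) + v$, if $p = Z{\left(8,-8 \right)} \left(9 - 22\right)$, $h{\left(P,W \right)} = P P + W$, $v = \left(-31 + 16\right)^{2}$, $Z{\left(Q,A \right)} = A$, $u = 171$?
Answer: $29530$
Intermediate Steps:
$v = 225$ ($v = \left(-15\right)^{2} = 225$)
$h{\left(P,W \right)} = W + P^{2}$ ($h{\left(P,W \right)} = P^{2} + W = W + P^{2}$)
$p = 104$ ($p = - 8 \left(9 - 22\right) = \left(-8\right) \left(-13\right) = 104$)
$\left(p + h{\left(u,-40 \right)}\right) + v = \left(104 - \left(40 - 171^{2}\right)\right) + 225 = \left(104 + \left(-40 + 29241\right)\right) + 225 = \left(104 + 29201\right) + 225 = 29305 + 225 = 29530$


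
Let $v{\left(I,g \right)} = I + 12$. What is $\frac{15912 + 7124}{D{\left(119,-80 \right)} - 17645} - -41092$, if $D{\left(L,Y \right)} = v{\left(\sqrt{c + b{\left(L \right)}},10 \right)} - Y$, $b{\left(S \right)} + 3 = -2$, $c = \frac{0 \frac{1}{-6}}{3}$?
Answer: $\frac{6330180970990}{154053907} - \frac{11518 i \sqrt{5}}{154053907} \approx 41091.0 - 0.00016718 i$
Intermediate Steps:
$c = 0$ ($c = 0 \left(- \frac{1}{6}\right) \frac{1}{3} = 0 \cdot \frac{1}{3} = 0$)
$b{\left(S \right)} = -5$ ($b{\left(S \right)} = -3 - 2 = -5$)
$v{\left(I,g \right)} = 12 + I$
$D{\left(L,Y \right)} = 12 - Y + i \sqrt{5}$ ($D{\left(L,Y \right)} = \left(12 + \sqrt{0 - 5}\right) - Y = \left(12 + \sqrt{-5}\right) - Y = \left(12 + i \sqrt{5}\right) - Y = 12 - Y + i \sqrt{5}$)
$\frac{15912 + 7124}{D{\left(119,-80 \right)} - 17645} - -41092 = \frac{15912 + 7124}{\left(12 - -80 + i \sqrt{5}\right) - 17645} - -41092 = \frac{23036}{\left(12 + 80 + i \sqrt{5}\right) - 17645} + 41092 = \frac{23036}{\left(92 + i \sqrt{5}\right) - 17645} + 41092 = \frac{23036}{-17553 + i \sqrt{5}} + 41092 = 41092 + \frac{23036}{-17553 + i \sqrt{5}}$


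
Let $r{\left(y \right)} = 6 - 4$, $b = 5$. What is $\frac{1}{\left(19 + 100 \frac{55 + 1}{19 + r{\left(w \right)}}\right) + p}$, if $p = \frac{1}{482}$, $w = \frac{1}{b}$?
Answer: $\frac{1446}{413077} \approx 0.0035006$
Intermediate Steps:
$w = \frac{1}{5} \approx 0.2$
$r{\left(y \right)} = 2$ ($r{\left(y \right)} = 6 - 4 = 2$)
$p = \frac{1}{482} \approx 0.0020747$
$\frac{1}{\left(19 + 100 \frac{55 + 1}{19 + r{\left(w \right)}}\right) + p} = \frac{1}{\left(19 + 100 \frac{55 + 1}{19 + 2}\right) + \frac{1}{482}} = \frac{1}{\left(19 + 100 \cdot \frac{56}{21}\right) + \frac{1}{482}} = \frac{1}{\left(19 + 100 \cdot 56 \cdot \frac{1}{21}\right) + \frac{1}{482}} = \frac{1}{\left(19 + 100 \cdot \frac{8}{3}\right) + \frac{1}{482}} = \frac{1}{\left(19 + \frac{800}{3}\right) + \frac{1}{482}} = \frac{1}{\frac{857}{3} + \frac{1}{482}} = \frac{1}{\frac{413077}{1446}} = \frac{1446}{413077}$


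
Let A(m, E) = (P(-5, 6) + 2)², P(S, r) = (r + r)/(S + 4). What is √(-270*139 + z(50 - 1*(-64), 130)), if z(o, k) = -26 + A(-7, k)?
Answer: 4*I*√2341 ≈ 193.54*I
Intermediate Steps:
P(S, r) = 2*r/(4 + S) (P(S, r) = (2*r)/(4 + S) = 2*r/(4 + S))
A(m, E) = 100 (A(m, E) = (2*6/(4 - 5) + 2)² = (2*6/(-1) + 2)² = (2*6*(-1) + 2)² = (-12 + 2)² = (-10)² = 100)
z(o, k) = 74 (z(o, k) = -26 + 100 = 74)
√(-270*139 + z(50 - 1*(-64), 130)) = √(-270*139 + 74) = √(-37530 + 74) = √(-37456) = 4*I*√2341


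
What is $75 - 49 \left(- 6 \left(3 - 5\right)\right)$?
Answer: $-513$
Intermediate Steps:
$75 - 49 \left(- 6 \left(3 - 5\right)\right) = 75 - 49 \left(\left(-6\right) \left(-2\right)\right) = 75 - 588 = -513$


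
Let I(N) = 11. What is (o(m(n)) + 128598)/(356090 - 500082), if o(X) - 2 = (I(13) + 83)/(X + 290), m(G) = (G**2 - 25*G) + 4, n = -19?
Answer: -72659047/81355480 ≈ -0.89311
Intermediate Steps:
m(G) = 4 + G**2 - 25*G
o(X) = 2 + 94/(290 + X) (o(X) = 2 + (11 + 83)/(X + 290) = 2 + 94/(290 + X))
(o(m(n)) + 128598)/(356090 - 500082) = (2*(337 + (4 + (-19)**2 - 25*(-19)))/(290 + (4 + (-19)**2 - 25*(-19))) + 128598)/(356090 - 500082) = (2*(337 + (4 + 361 + 475))/(290 + (4 + 361 + 475)) + 128598)/(-143992) = (2*(337 + 840)/(290 + 840) + 128598)*(-1/143992) = (2*1177/1130 + 128598)*(-1/143992) = (2*(1/1130)*1177 + 128598)*(-1/143992) = (1177/565 + 128598)*(-1/143992) = (72659047/565)*(-1/143992) = -72659047/81355480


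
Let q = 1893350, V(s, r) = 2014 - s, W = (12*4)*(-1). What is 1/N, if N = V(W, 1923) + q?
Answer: 1/1895412 ≈ 5.2759e-7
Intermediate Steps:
W = -48 (W = 48*(-1) = -48)
N = 1895412 (N = (2014 - 1*(-48)) + 1893350 = (2014 + 48) + 1893350 = 2062 + 1893350 = 1895412)
1/N = 1/1895412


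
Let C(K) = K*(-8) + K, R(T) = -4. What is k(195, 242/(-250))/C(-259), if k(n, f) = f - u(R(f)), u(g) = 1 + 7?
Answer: -1121/226625 ≈ -0.0049465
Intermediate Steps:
u(g) = 8
C(K) = -7*K (C(K) = -8*K + K = -7*K)
k(n, f) = -8 + f (k(n, f) = f - 1*8 = f - 8 = -8 + f)
k(195, 242/(-250))/C(-259) = (-8 + 242/(-250))/((-7*(-259))) = (-8 + 242*(-1/250))/1813 = (-8 - 121/125)*(1/1813) = -1121/125*1/1813 = -1121/226625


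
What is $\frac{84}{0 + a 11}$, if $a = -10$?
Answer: $- \frac{42}{55} \approx -0.76364$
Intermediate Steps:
$\frac{84}{0 + a 11} = \frac{84}{0 - 110} = \frac{84}{-110} = 84 \left(- \frac{1}{110}\right) = - \frac{42}{55}$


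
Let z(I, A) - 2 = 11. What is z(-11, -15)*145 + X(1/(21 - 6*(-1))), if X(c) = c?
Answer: 50896/27 ≈ 1885.0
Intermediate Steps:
z(I, A) = 13 (z(I, A) = 2 + 11 = 13)
z(-11, -15)*145 + X(1/(21 - 6*(-1))) = 13*145 + 1/(21 - 6*(-1)) = 1885 + 1/(21 + 6) = 1885 + 1/27 = 50896/27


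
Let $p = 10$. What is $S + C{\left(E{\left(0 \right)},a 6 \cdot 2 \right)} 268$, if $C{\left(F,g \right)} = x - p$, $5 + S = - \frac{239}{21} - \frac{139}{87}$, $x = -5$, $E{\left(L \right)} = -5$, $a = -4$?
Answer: $- \frac{2459129}{609} \approx -4038.0$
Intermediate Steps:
$S = - \frac{10949}{609}$ ($S = -5 - \left(\frac{139}{87} + \frac{239}{21}\right) = -5 - \frac{7904}{609} = - \frac{10949}{609} \approx -17.979$)
$C{\left(F,g \right)} = -15$ ($C{\left(F,g \right)} = -5 - 10 = -15$)
$S + C{\left(E{\left(0 \right)},a 6 \cdot 2 \right)} 268 = - \frac{10949}{609} - 4020 = - \frac{2459129}{609}$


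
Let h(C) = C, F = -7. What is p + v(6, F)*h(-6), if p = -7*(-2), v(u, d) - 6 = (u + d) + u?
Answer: -52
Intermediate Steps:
v(u, d) = 6 + d + 2*u (v(u, d) = 6 + ((u + d) + u) = 6 + ((d + u) + u) = 6 + (d + 2*u) = 6 + d + 2*u)
p = 14
p + v(6, F)*h(-6) = 14 + (6 - 7 + 2*6)*(-6) = 14 + (6 - 7 + 12)*(-6) = 14 + 11*(-6) = 14 - 66 = -52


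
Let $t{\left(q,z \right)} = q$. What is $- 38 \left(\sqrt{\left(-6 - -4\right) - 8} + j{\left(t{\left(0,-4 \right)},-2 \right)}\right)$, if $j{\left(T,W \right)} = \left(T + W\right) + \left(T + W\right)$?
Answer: $152 - 38 i \sqrt{10} \approx 152.0 - 120.17 i$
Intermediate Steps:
$j{\left(T,W \right)} = 2 T + 2 W$
$- 38 \left(\sqrt{\left(-6 - -4\right) - 8} + j{\left(t{\left(0,-4 \right)},-2 \right)}\right) = - 38 \left(\sqrt{\left(-6 - -4\right) - 8} + \left(2 \cdot 0 + 2 \left(-2\right)\right)\right) = - 38 \left(\sqrt{\left(-6 + 4\right) - 8} + \left(0 - 4\right)\right) = - 38 \left(\sqrt{-2 - 8} - 4\right) = - 38 \left(\sqrt{-10} - 4\right) = - 38 \left(i \sqrt{10} - 4\right) = - 38 \left(-4 + i \sqrt{10}\right) = 152 - 38 i \sqrt{10}$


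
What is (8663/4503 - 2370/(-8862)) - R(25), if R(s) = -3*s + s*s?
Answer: -3643438114/6650931 ≈ -547.81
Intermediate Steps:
R(s) = s² - 3*s (R(s) = -3*s + s² = s² - 3*s)
(8663/4503 - 2370/(-8862)) - R(25) = (8663/4503 - 2370/(-8862)) - 25*(-3 + 25) = (8663*(1/4503) - 2370*(-1/8862)) - 25*22 = (8663/4503 + 395/1477) - 1*550 = 14573936/6650931 - 550 = -3643438114/6650931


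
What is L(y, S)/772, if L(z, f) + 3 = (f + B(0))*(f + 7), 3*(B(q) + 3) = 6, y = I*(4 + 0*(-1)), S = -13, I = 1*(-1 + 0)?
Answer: 81/772 ≈ 0.10492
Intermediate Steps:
I = -1 (I = 1*(-1) = -1)
y = -4 (y = -(4 + 0*(-1)) = -(4 + 0) = -1*4 = -4)
B(q) = -1 (B(q) = -3 + (⅓)*6 = -3 + 2 = -1)
L(z, f) = -3 + (-1 + f)*(7 + f) (L(z, f) = -3 + (f - 1)*(f + 7) = -3 + (-1 + f)*(7 + f))
L(y, S)/772 = (-10 + (-13)² + 6*(-13))/772 = (-10 + 169 - 78)*(1/772) = 81*(1/772) = 81/772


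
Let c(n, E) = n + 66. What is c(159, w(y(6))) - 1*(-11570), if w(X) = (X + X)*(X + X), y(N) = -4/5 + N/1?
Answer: 11795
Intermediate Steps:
y(N) = -⅘ + N (y(N) = -4*⅕ + N*1 = -⅘ + N)
w(X) = 4*X² (w(X) = (2*X)*(2*X) = 4*X²)
c(n, E) = 66 + n
c(159, w(y(6))) - 1*(-11570) = (66 + 159) - 1*(-11570) = 225 + 11570 = 11795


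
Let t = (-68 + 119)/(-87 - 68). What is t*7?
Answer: -357/155 ≈ -2.3032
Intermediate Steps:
t = -51/155 (t = 51/(-155) = 51*(-1/155) = -51/155 ≈ -0.32903)
t*7 = -51/155*7 = -357/155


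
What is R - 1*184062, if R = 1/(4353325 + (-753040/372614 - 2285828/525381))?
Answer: -78431067741148513993491/426112221649478959 ≈ -1.8406e+5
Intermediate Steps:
R = 97882157967/426112221649478959 (R = 1/(4353325 + (-753040*1/372614 - 2285828*1/525381)) = 1/(4353325 + (-376520/186307 - 2285828/525381)) = 1/(4353325 - 623682211316/97882157967) = 1/(426112221649478959/97882157967) = 97882157967/426112221649478959 ≈ 2.2971e-7)
R - 1*184062 = 97882157967/426112221649478959 - 1*184062 = 97882157967/426112221649478959 - 184062 = -78431067741148513993491/426112221649478959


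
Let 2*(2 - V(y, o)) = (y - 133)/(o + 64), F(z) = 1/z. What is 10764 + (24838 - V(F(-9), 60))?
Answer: 39729001/1116 ≈ 35599.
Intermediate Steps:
V(y, o) = 2 - (-133 + y)/(2*(64 + o)) (V(y, o) = 2 - (y - 133)/(2*(o + 64)) = 2 - (-133 + y)/(2*(64 + o)))
10764 + (24838 - V(F(-9), 60)) = 10764 + (24838 - (389 - 1/(-9) + 4*60)/(2*(64 + 60))) = 10764 + (24838 - (389 - 1*(-⅑) + 240)/(2*124)) = 10764 + (24838 - (389 + ⅑ + 240)/(2*124)) = 10764 + (24838 - 5662/(2*124*9)) = 10764 + (24838 - 1*2831/1116) = 10764 + (24838 - 2831/1116) = 10764 + 27716377/1116 = 39729001/1116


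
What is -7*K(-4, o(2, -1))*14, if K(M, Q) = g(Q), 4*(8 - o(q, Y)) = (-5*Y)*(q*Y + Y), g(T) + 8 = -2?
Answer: 980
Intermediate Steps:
g(T) = -10 (g(T) = -8 - 2 = -10)
o(q, Y) = 8 + 5*Y*(Y + Y*q)/4 (o(q, Y) = 8 - (-5*Y)*(q*Y + Y)/4 = 8 - (-5*Y)*(Y*q + Y)/4 = 8 - (-5*Y)*(Y + Y*q)/4 = 8 - (-5)*Y*(Y + Y*q)/4 = 8 + 5*Y*(Y + Y*q)/4)
K(M, Q) = -10
-7*K(-4, o(2, -1))*14 = -7*(-10)*14 = 70*14 = 980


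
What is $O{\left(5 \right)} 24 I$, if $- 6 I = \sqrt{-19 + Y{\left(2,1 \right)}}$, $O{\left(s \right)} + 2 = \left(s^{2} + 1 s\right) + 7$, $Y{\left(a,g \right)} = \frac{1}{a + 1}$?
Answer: $- \frac{280 i \sqrt{42}}{3} \approx - 604.87 i$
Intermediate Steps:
$Y{\left(a,g \right)} = \frac{1}{1 + a}$
$O{\left(s \right)} = 5 + s + s^{2}$ ($O{\left(s \right)} = -2 + \left(\left(s^{2} + 1 s\right) + 7\right) = -2 + \left(\left(s^{2} + s\right) + 7\right) = -2 + \left(\left(s + s^{2}\right) + 7\right) = -2 + \left(7 + s + s^{2}\right) = 5 + s + s^{2}$)
$I = - \frac{i \sqrt{42}}{9}$ ($I = - \frac{\sqrt{-19 + \frac{1}{1 + 2}}}{6} = - \frac{\sqrt{-19 + \frac{1}{3}}}{6} = - \frac{\sqrt{- \frac{56}{3}}}{6} = - \frac{\frac{2}{3} i \sqrt{42}}{6} = - \frac{i \sqrt{42}}{9} \approx - 0.72008 i$)
$O{\left(5 \right)} 24 I = \left(5 + 5 + 5^{2}\right) 24 \left(- \frac{i \sqrt{42}}{9}\right) = \left(5 + 5 + 25\right) 24 \left(- \frac{i \sqrt{42}}{9}\right) = 35 \cdot 24 \left(- \frac{i \sqrt{42}}{9}\right) = 840 \left(- \frac{i \sqrt{42}}{9}\right) = - \frac{280 i \sqrt{42}}{3}$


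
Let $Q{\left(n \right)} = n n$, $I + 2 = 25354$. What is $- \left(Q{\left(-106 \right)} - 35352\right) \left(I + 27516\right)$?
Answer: $1274964688$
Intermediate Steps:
$I = 25352$ ($I = -2 + 25354 = 25352$)
$Q{\left(n \right)} = n^{2}$
$- \left(Q{\left(-106 \right)} - 35352\right) \left(I + 27516\right) = - \left(\left(-106\right)^{2} - 35352\right) \left(25352 + 27516\right) = - \left(11236 - 35352\right) 52868 = - \left(-24116\right) 52868 = \left(-1\right) \left(-1274964688\right) = 1274964688$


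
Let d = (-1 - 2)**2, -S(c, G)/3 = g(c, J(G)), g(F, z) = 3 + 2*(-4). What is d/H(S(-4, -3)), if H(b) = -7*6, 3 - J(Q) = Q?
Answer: -3/14 ≈ -0.21429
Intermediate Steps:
J(Q) = 3 - Q
g(F, z) = -5 (g(F, z) = 3 - 8 = -5)
S(c, G) = 15 (S(c, G) = -3*(-5) = 15)
H(b) = -42
d = 9 (d = (-3)**2 = 9)
d/H(S(-4, -3)) = 9/(-42) = 9*(-1/42) = -3/14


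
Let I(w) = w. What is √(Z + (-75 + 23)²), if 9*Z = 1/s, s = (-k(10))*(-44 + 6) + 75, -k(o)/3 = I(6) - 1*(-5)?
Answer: √3758670733/1179 ≈ 52.000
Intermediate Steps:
k(o) = -33 (k(o) = -3*(6 - 1*(-5)) = -3*(6 + 5) = -3*11 = -33)
s = -1179 (s = (-1*(-33))*(-44 + 6) + 75 = 33*(-38) + 75 = -1254 + 75 = -1179)
Z = -1/10611 (Z = (⅑)/(-1179) = (⅑)*(-1/1179) = -1/10611 ≈ -9.4242e-5)
√(Z + (-75 + 23)²) = √(-1/10611 + (-75 + 23)²) = √(-1/10611 + (-52)²) = √(-1/10611 + 2704) = √(28692143/10611) = √3758670733/1179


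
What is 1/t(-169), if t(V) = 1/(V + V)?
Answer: -338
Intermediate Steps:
t(V) = 1/(2*V)
1/t(-169) = 1/((½)/(-169)) = 1/((½)*(-1/169)) = 1/(-1/338) = -338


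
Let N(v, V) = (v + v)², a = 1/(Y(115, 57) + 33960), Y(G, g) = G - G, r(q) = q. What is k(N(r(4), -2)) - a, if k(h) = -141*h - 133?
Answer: -310971721/33960 ≈ -9157.0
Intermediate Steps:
Y(G, g) = 0
a = 1/33960 (a = 1/(0 + 33960) = 1/33960 ≈ 2.9446e-5)
N(v, V) = 4*v² (N(v, V) = (2*v)² = 4*v²)
k(h) = -133 - 141*h
k(N(r(4), -2)) - a = (-133 - 564*4²) - 1*1/33960 = (-133 - 564*16) - 1/33960 = (-133 - 141*64) - 1/33960 = (-133 - 9024) - 1/33960 = -9157 - 1/33960 = -310971721/33960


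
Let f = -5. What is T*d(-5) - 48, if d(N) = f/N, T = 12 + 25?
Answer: -11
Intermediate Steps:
T = 37
d(N) = -5/N
T*d(-5) - 48 = 37*(-5/(-5)) - 48 = 37*(-5*(-1/5)) - 48 = 37*1 - 48 = 37 - 48 = -11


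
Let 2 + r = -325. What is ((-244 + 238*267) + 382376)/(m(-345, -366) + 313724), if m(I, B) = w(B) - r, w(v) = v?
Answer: 445678/313685 ≈ 1.4208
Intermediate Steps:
r = -327 (r = -2 - 325 = -327)
m(I, B) = 327 + B (m(I, B) = B - 1*(-327) = B + 327 = 327 + B)
((-244 + 238*267) + 382376)/(m(-345, -366) + 313724) = ((-244 + 238*267) + 382376)/((327 - 366) + 313724) = ((-244 + 63546) + 382376)/(-39 + 313724) = (63302 + 382376)/313685 = 445678*(1/313685) = 445678/313685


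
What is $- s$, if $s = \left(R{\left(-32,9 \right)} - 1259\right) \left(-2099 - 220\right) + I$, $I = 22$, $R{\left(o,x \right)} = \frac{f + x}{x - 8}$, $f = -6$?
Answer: $-2912686$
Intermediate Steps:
$R{\left(o,x \right)} = \frac{-6 + x}{-8 + x}$ ($R{\left(o,x \right)} = \frac{-6 + x}{x - 8} = \frac{-6 + x}{-8 + x}$)
$s = 2912686$ ($s = \left(\frac{-6 + 9}{-8 + 9} - 1259\right) \left(-2099 - 220\right) + 22 = \left(1^{-1} \cdot 3 - 1259\right) \left(-2319\right) + 22 = \left(1 \cdot 3 - 1259\right) \left(-2319\right) + 22 = \left(3 - 1259\right) \left(-2319\right) + 22 = \left(-1256\right) \left(-2319\right) + 22 = 2912664 + 22 = 2912686$)
$- s = \left(-1\right) 2912686 = -2912686$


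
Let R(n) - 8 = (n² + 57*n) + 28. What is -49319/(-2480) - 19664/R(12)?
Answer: -192347/66960 ≈ -2.8726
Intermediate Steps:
R(n) = 36 + n² + 57*n (R(n) = 8 + ((n² + 57*n) + 28) = 8 + (28 + n² + 57*n) = 36 + n² + 57*n)
-49319/(-2480) - 19664/R(12) = -49319/(-2480) - 19664/(36 + 12² + 57*12) = -49319*(-1/2480) - 19664/(36 + 144 + 684) = 49319/2480 - 19664/864 = 49319/2480 - 19664*1/864 = 49319/2480 - 1229/54 = -192347/66960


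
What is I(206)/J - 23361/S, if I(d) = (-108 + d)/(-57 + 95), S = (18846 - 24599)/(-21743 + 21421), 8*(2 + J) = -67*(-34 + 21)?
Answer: -122196566114/93457485 ≈ -1307.5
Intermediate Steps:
J = 855/8 (J = -2 + (-67*(-34 + 21))/8 = -2 + (-67*(-13))/8 = -2 + (⅛)*871 = -2 + 871/8 = 855/8 ≈ 106.88)
S = 5753/322 (S = -5753/(-322) = -5753*(-1/322) = 5753/322 ≈ 17.866)
I(d) = -54/19 + d/38 (I(d) = (-108 + d)/38 = (-108 + d)*(1/38) = -54/19 + d/38)
I(206)/J - 23361/S = (-54/19 + (1/38)*206)/(855/8) - 23361/5753/322 = (-54/19 + 103/19)*(8/855) - 23361*322/5753 = (49/19)*(8/855) - 7522242/5753 = 392/16245 - 7522242/5753 = -122196566114/93457485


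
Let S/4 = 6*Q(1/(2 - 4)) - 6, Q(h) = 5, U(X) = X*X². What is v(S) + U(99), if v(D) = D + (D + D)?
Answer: 970587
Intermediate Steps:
U(X) = X³
S = 96 (S = 4*(6*5 - 6) = 4*(30 - 6) = 4*24 = 96)
v(D) = 3*D (v(D) = D + 2*D = 3*D)
v(S) + U(99) = 3*96 + 99³ = 288 + 970299 = 970587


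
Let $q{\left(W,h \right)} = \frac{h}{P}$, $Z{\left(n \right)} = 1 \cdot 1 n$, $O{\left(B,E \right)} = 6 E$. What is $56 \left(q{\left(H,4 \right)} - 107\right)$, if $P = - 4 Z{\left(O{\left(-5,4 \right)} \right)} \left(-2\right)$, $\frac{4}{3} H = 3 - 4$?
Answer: $- \frac{35945}{6} \approx -5990.8$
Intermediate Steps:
$H = - \frac{3}{4}$ ($H = \frac{3 \left(3 - 4\right)}{4} = \frac{3}{4} \left(-1\right) = - \frac{3}{4} \approx -0.75$)
$Z{\left(n \right)} = n$ ($Z{\left(n \right)} = 1 n = n$)
$P = 192$ ($P = - 4 \cdot 6 \cdot 4 \left(-2\right) = \left(-4\right) 24 \left(-2\right) = \left(-96\right) \left(-2\right) = 192$)
$q{\left(W,h \right)} = \frac{h}{192}$
$56 \left(q{\left(H,4 \right)} - 107\right) = 56 \left(\frac{1}{192} \cdot 4 - 107\right) = 56 \left(\frac{1}{48} - 107\right) = 56 \left(- \frac{5135}{48}\right) = - \frac{35945}{6}$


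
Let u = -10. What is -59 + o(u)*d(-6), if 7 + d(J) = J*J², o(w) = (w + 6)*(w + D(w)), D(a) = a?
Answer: -17899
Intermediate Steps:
o(w) = 2*w*(6 + w) (o(w) = (w + 6)*(w + w) = (6 + w)*(2*w) = 2*w*(6 + w))
d(J) = -7 + J³ (d(J) = -7 + J*J² = -7 + J³)
-59 + o(u)*d(-6) = -59 + (2*(-10)*(6 - 10))*(-7 + (-6)³) = -59 + (2*(-10)*(-4))*(-7 - 216) = -59 + 80*(-223) = -59 - 17840 = -17899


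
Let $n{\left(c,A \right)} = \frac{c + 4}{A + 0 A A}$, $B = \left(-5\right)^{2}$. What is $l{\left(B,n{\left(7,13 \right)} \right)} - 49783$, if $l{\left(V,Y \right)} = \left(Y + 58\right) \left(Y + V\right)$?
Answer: $- \frac{8156287}{169} \approx -48262.0$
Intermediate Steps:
$B = 25$
$n{\left(c,A \right)} = \frac{4 + c}{A}$ ($n{\left(c,A \right)} = \frac{4 + c}{A + 0 A} = \frac{4 + c}{A + 0} = \frac{4 + c}{A}$)
$l{\left(V,Y \right)} = \left(58 + Y\right) \left(V + Y\right)$
$l{\left(B,n{\left(7,13 \right)} \right)} - 49783 = \left(\left(\frac{4 + 7}{13}\right)^{2} + 58 \cdot 25 + 58 \frac{4 + 7}{13} + 25 \frac{4 + 7}{13}\right) - 49783 = \left(\left(\frac{1}{13} \cdot 11\right)^{2} + 1450 + 58 \cdot \frac{1}{13} \cdot 11 + 25 \cdot \frac{1}{13} \cdot 11\right) - 49783 = \left(\left(\frac{11}{13}\right)^{2} + 1450 + 58 \cdot \frac{11}{13} + 25 \cdot \frac{11}{13}\right) - 49783 = \left(\frac{121}{169} + 1450 + \frac{638}{13} + \frac{275}{13}\right) - 49783 = \frac{257040}{169} - 49783 = - \frac{8156287}{169}$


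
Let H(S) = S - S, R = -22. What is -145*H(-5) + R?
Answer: -22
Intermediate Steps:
H(S) = 0
-145*H(-5) + R = -145*0 - 22 = 0 - 22 = -22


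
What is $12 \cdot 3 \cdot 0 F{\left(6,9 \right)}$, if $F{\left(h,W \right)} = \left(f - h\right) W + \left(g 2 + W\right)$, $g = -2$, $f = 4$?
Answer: $0$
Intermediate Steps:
$F{\left(h,W \right)} = -4 + W + W \left(4 - h\right)$ ($F{\left(h,W \right)} = \left(4 - h\right) W + \left(\left(-2\right) 2 + W\right) = W \left(4 - h\right) + \left(-4 + W\right) = -4 + W + W \left(4 - h\right)$)
$12 \cdot 3 \cdot 0 F{\left(6,9 \right)} = 12 \cdot 3 \cdot 0 \left(-4 + 5 \cdot 9 - 9 \cdot 6\right) = 36 \cdot 0 \left(-4 + 45 - 54\right) = 0 \left(-13\right) = 0$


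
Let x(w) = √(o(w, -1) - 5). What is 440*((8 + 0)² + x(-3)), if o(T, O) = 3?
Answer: 28160 + 440*I*√2 ≈ 28160.0 + 622.25*I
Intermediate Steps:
x(w) = I*√2 (x(w) = √(3 - 5) = √(-2) = I*√2)
440*((8 + 0)² + x(-3)) = 440*((8 + 0)² + I*√2) = 440*(8² + I*√2) = 440*(64 + I*√2) = 28160 + 440*I*√2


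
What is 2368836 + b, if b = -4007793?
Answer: -1638957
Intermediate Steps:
2368836 + b = 2368836 - 4007793 = -1638957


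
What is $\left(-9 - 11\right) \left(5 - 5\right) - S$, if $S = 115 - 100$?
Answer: $-15$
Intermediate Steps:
$S = 15$
$\left(-9 - 11\right) \left(5 - 5\right) - S = \left(-9 - 11\right) \left(5 - 5\right) - 15 = \left(-20\right) 0 - 15 = 0 - 15 = -15$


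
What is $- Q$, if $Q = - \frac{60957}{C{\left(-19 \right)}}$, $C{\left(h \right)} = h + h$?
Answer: $- \frac{60957}{38} \approx -1604.1$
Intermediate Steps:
$C{\left(h \right)} = 2 h$
$Q = \frac{60957}{38}$ ($Q = - \frac{60957}{2 \left(-19\right)} = - \frac{60957}{-38} = \left(-60957\right) \left(- \frac{1}{38}\right) = \frac{60957}{38} \approx 1604.1$)
$- Q = \left(-1\right) \frac{60957}{38} = - \frac{60957}{38}$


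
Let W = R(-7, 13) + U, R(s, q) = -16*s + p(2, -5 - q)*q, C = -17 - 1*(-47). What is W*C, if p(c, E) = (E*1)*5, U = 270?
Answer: -23640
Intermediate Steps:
p(c, E) = 5*E (p(c, E) = E*5 = 5*E)
C = 30 (C = -17 + 47 = 30)
R(s, q) = -16*s + q*(-25 - 5*q) (R(s, q) = -16*s + (5*(-5 - q))*q = -16*s + (-25 - 5*q)*q = -16*s + q*(-25 - 5*q))
W = -788 (W = (-16*(-7) - 5*13*(5 + 13)) + 270 = (112 - 5*13*18) + 270 = (112 - 1170) + 270 = -1058 + 270 = -788)
W*C = -788*30 = -23640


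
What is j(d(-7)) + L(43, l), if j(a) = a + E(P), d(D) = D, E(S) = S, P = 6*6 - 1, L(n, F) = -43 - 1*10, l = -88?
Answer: -25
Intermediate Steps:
L(n, F) = -53 (L(n, F) = -43 - 10 = -53)
P = 35 (P = 36 - 1 = 35)
j(a) = 35 + a (j(a) = a + 35 = 35 + a)
j(d(-7)) + L(43, l) = (35 - 7) - 53 = 28 - 53 = -25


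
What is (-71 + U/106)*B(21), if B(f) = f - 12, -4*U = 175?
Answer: -272511/424 ≈ -642.71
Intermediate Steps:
U = -175/4 (U = -¼*175 = -175/4 ≈ -43.750)
B(f) = -12 + f
(-71 + U/106)*B(21) = (-71 - 175/4/106)*(-12 + 21) = (-71 - 175/4*1/106)*9 = (-71 - 175/424)*9 = -30279/424*9 = -272511/424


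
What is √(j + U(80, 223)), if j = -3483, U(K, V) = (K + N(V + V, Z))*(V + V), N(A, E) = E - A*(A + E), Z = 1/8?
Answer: I*√354836591/2 ≈ 9418.5*I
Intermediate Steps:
Z = ⅛ ≈ 0.12500
N(A, E) = E - A*(A + E)
U(K, V) = 2*V*(⅛ + K - 4*V² - V/4) (U(K, V) = (K + (⅛ - (V + V)² - 1*(V + V)*⅛))*(V + V) = (K + (⅛ - (2*V)² - 1*2*V*⅛))*(2*V) = (K + (⅛ - 4*V² - V/4))*(2*V) = (⅛ + K - 4*V² - V/4)*(2*V) = 2*V*(⅛ + K - 4*V² - V/4))
√(j + U(80, 223)) = √(-3483 + (¼)*223*(1 - 32*223² - 2*223 + 8*80)) = √(-3483 + (¼)*223*(1 - 32*49729 - 446 + 640)) = √(-3483 + (¼)*223*(1 - 1591328 - 446 + 640)) = √(-3483 + (¼)*223*(-1591133)) = √(-3483 - 354822659/4) = √(-354836591/4) = I*√354836591/2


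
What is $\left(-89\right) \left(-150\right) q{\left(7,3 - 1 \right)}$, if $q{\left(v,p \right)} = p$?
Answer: $26700$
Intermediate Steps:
$\left(-89\right) \left(-150\right) q{\left(7,3 - 1 \right)} = \left(-89\right) \left(-150\right) \left(3 - 1\right) = 13350 \left(3 - 1\right) = 13350 \cdot 2 = 26700$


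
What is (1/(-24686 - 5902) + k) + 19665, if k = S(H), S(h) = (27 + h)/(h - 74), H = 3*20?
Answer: 4209260555/214116 ≈ 19659.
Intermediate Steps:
H = 60
S(h) = (27 + h)/(-74 + h)
k = -87/14 (k = (27 + 60)/(-74 + 60) = 87/(-14) = -1/14*87 = -87/14 ≈ -6.2143)
(1/(-24686 - 5902) + k) + 19665 = (1/(-24686 - 5902) - 87/14) + 19665 = (1/(-30588) - 87/14) + 19665 = (-1/30588 - 87/14) + 19665 = -1330585/214116 + 19665 = 4209260555/214116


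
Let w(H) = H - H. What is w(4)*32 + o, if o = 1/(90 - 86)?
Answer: ¼ ≈ 0.25000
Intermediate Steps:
w(H) = 0
o = ¼ (o = 1/4 = ¼ ≈ 0.25000)
w(4)*32 + o = 0*32 + ¼ = 0 + ¼ = ¼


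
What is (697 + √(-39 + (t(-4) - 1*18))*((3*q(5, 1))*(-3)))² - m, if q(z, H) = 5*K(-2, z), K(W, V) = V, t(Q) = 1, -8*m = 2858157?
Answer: -15935371/8 - 627300*I*√14 ≈ -1.9919e+6 - 2.3471e+6*I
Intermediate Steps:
m = -2858157/8 (m = -⅛*2858157 = -2858157/8 ≈ -3.5727e+5)
q(z, H) = 5*z
(697 + √(-39 + (t(-4) - 1*18))*((3*q(5, 1))*(-3)))² - m = (697 + √(-39 + (1 - 1*18))*((3*(5*5))*(-3)))² - 1*(-2858157/8) = (697 + √(-39 + (1 - 18))*((3*25)*(-3)))² + 2858157/8 = (697 + √(-39 - 17)*(75*(-3)))² + 2858157/8 = (697 + √(-56)*(-225))² + 2858157/8 = (697 + (2*I*√14)*(-225))² + 2858157/8 = (697 - 450*I*√14)² + 2858157/8 = 2858157/8 + (697 - 450*I*√14)²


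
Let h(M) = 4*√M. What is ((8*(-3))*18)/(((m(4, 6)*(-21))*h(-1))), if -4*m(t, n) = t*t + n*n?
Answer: 36*I/91 ≈ 0.3956*I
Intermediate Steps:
m(t, n) = -n²/4 - t²/4 (m(t, n) = -(t*t + n*n)/4 = -(t² + n²)/4 = -(n² + t²)/4 = -n²/4 - t²/4)
((8*(-3))*18)/(((m(4, 6)*(-21))*h(-1))) = ((8*(-3))*18)/((((-¼*6² - ¼*4²)*(-21))*(4*√(-1)))) = (-24*18)/((((-¼*36 - ¼*16)*(-21))*(4*I))) = -432*I/(84*(-9 - 4)) = -432*(-I/1092) = -(-36)*I/91 = 36*I/91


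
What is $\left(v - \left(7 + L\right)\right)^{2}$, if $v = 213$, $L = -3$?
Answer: $43681$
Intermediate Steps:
$\left(v - \left(7 + L\right)\right)^{2} = \left(213 - 4\right)^{2} = 209^{2} = 43681$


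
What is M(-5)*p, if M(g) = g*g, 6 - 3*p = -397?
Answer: 10075/3 ≈ 3358.3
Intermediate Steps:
p = 403/3 (p = 2 - ⅓*(-397) = 2 + 397/3 = 403/3 ≈ 134.33)
M(g) = g²
M(-5)*p = (-5)²*(403/3) = 25*(403/3) = 10075/3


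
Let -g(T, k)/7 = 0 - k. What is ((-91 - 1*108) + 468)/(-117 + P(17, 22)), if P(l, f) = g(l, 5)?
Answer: -269/82 ≈ -3.2805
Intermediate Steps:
g(T, k) = 7*k (g(T, k) = -7*(0 - k) = -(-7)*k = 7*k)
P(l, f) = 35 (P(l, f) = 7*5 = 35)
((-91 - 1*108) + 468)/(-117 + P(17, 22)) = ((-91 - 1*108) + 468)/(-117 + 35) = ((-91 - 108) + 468)/(-82) = (-199 + 468)*(-1/82) = 269*(-1/82) = -269/82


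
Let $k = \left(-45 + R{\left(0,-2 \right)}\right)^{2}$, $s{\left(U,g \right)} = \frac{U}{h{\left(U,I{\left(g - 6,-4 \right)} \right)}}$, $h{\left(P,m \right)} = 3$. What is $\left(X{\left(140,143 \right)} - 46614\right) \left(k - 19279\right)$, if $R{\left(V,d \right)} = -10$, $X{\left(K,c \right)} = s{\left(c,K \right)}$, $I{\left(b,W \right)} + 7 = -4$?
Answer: $756889182$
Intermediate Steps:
$I{\left(b,W \right)} = -11$ ($I{\left(b,W \right)} = -7 - 4 = -11$)
$s{\left(U,g \right)} = \frac{U}{3}$
$X{\left(K,c \right)} = \frac{c}{3}$
$k = 3025$ ($k = \left(-45 - 10\right)^{2} = \left(-55\right)^{2} = 3025$)
$\left(X{\left(140,143 \right)} - 46614\right) \left(k - 19279\right) = \left(\frac{1}{3} \cdot 143 - 46614\right) \left(3025 - 19279\right) = \left(\frac{143}{3} - 46614\right) \left(-16254\right) = \left(- \frac{139699}{3}\right) \left(-16254\right) = 756889182$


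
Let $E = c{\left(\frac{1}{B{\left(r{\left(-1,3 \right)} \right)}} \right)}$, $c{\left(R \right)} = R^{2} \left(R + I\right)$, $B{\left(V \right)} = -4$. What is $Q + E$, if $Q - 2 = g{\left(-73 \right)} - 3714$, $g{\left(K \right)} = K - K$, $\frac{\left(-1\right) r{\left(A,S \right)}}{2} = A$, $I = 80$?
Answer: $- \frac{237249}{64} \approx -3707.0$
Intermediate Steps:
$r{\left(A,S \right)} = - 2 A$
$g{\left(K \right)} = 0$
$c{\left(R \right)} = R^{2} \left(80 + R\right)$ ($c{\left(R \right)} = R^{2} \left(R + 80\right) = R^{2} \left(80 + R\right)$)
$E = \frac{319}{64}$ ($E = \left(\frac{1}{-4}\right)^{2} \left(80 + \frac{1}{-4}\right) = \left(- \frac{1}{4}\right)^{2} \left(80 - \frac{1}{4}\right) = \frac{1}{16} \cdot \frac{319}{4} = \frac{319}{64} \approx 4.9844$)
$Q = -3712$ ($Q = 2 + \left(0 - 3714\right) = 2 - 3714 = -3712$)
$Q + E = -3712 + \frac{319}{64} = - \frac{237249}{64}$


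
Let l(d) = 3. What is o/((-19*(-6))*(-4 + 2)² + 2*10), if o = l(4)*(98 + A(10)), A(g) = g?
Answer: 81/119 ≈ 0.68067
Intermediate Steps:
o = 324 (o = 3*(98 + 10) = 3*108 = 324)
o/((-19*(-6))*(-4 + 2)² + 2*10) = 324/((-19*(-6))*(-4 + 2)² + 2*10) = 324/(114*(-2)² + 20) = 324/(114*4 + 20) = 324/(456 + 20) = 324/476 = 324*(1/476) = 81/119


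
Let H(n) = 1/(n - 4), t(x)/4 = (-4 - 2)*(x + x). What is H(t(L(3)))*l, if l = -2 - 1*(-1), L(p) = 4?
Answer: 1/196 ≈ 0.0051020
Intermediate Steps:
t(x) = -48*x (t(x) = 4*((-4 - 2)*(x + x)) = 4*(-12*x) = -48*x)
l = -1 (l = -2 + 1 = -1)
H(n) = 1/(-4 + n)
H(t(L(3)))*l = -1/(-4 - 48*4) = -1/(-4 - 192) = -1/(-196) = -1/196*(-1) = 1/196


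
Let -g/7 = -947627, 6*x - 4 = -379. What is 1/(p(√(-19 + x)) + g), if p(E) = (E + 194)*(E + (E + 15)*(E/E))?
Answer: 1020944/6775125268743 - 31*I*√326/6775125268743 ≈ 1.5069e-7 - 8.2614e-11*I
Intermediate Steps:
x = -125/2 (x = ⅔ + (⅙)*(-379) = ⅔ - 379/6 = -125/2 ≈ -62.500)
g = 6633389 (g = -7*(-947627) = 6633389)
p(E) = (15 + 2*E)*(194 + E) (p(E) = (194 + E)*(E + (15 + E)*1) = (194 + E)*(E + (15 + E)) = (194 + E)*(15 + 2*E) = (15 + 2*E)*(194 + E))
1/(p(√(-19 + x)) + g) = 1/((2910 + 2*(√(-19 - 125/2))² + 403*√(-19 - 125/2)) + 6633389) = 1/((2910 + 2*(√(-163/2))² + 403*√(-163/2)) + 6633389) = 1/((2910 + 2*(I*√326/2)² + 403*(I*√326/2)) + 6633389) = 1/((2910 + 2*(-163/2) + 403*I*√326/2) + 6633389) = 1/((2910 - 163 + 403*I*√326/2) + 6633389) = 1/((2747 + 403*I*√326/2) + 6633389) = 1/(6636136 + 403*I*√326/2)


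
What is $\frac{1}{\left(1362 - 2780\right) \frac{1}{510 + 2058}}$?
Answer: $- \frac{1284}{709} \approx -1.811$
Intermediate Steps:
$\frac{1}{\left(1362 - 2780\right) \frac{1}{510 + 2058}} = \frac{1}{\left(-1418\right) \frac{1}{2568}} = \frac{1}{- \frac{709}{1284}} = - \frac{1284}{709}$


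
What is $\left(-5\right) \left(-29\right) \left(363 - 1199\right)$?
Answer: $-121220$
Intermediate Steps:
$\left(-5\right) \left(-29\right) \left(363 - 1199\right) = 145 \left(-836\right) = -121220$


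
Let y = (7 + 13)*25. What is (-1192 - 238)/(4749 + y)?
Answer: -1430/5249 ≈ -0.27243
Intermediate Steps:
y = 500 (y = 20*25 = 500)
(-1192 - 238)/(4749 + y) = (-1192 - 238)/(4749 + 500) = -1430/5249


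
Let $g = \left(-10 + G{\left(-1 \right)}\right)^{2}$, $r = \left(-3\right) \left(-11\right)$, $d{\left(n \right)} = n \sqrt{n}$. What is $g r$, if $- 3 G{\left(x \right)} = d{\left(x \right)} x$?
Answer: $\frac{9889}{3} + 220 i \approx 3296.3 + 220.0 i$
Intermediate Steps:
$d{\left(n \right)} = n^{\frac{3}{2}}$
$G{\left(x \right)} = - \frac{x^{\frac{5}{2}}}{3}$ ($G{\left(x \right)} = - \frac{x^{\frac{3}{2}} x}{3} = - \frac{x^{\frac{5}{2}}}{3}$)
$r = 33$
$g = \left(-10 - \frac{i}{3}\right)^{2}$ ($g = \left(-10 - \frac{\left(-1\right)^{\frac{5}{2}}}{3}\right)^{2} = \left(-10 - \frac{i}{3}\right)^{2} \approx 99.889 + 6.6667 i$)
$g r = \frac{\left(30 + i\right)^{2}}{9} \cdot 33 = \frac{11 \left(30 + i\right)^{2}}{3}$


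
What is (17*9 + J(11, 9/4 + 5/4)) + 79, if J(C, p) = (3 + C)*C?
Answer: 386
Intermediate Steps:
J(C, p) = C*(3 + C)
(17*9 + J(11, 9/4 + 5/4)) + 79 = (17*9 + 11*(3 + 11)) + 79 = (153 + 11*14) + 79 = (153 + 154) + 79 = 307 + 79 = 386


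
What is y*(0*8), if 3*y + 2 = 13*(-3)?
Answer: 0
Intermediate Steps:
y = -41/3 (y = -⅔ + (13*(-3))/3 = -⅔ + (⅓)*(-39) = -⅔ - 13 = -41/3 ≈ -13.667)
y*(0*8) = -0*8 = -41/3*0 = 0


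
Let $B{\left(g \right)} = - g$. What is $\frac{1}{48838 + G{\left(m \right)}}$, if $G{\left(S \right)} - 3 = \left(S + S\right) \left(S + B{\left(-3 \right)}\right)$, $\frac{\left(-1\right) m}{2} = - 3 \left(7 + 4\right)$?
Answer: $\frac{1}{57949} \approx 1.7257 \cdot 10^{-5}$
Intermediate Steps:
$m = 66$ ($m = - 2 \left(- 3 \left(7 + 4\right)\right) = - 2 \left(\left(-3\right) 11\right) = \left(-2\right) \left(-33\right) = 66$)
$G{\left(S \right)} = 3 + 2 S \left(3 + S\right)$ ($G{\left(S \right)} = 3 + \left(S + S\right) \left(S - -3\right) = 3 + 2 S \left(S + 3\right) = 3 + 2 S \left(3 + S\right)$)
$\frac{1}{48838 + G{\left(m \right)}} = \frac{1}{48838 + \left(3 + 2 \cdot 66^{2} + 6 \cdot 66\right)} = \frac{1}{48838 + \left(3 + 2 \cdot 4356 + 396\right)} = \frac{1}{48838 + \left(3 + 8712 + 396\right)} = \frac{1}{48838 + 9111} = \frac{1}{57949}$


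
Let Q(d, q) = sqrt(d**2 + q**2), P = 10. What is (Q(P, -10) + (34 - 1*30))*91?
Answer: 364 + 910*sqrt(2) ≈ 1650.9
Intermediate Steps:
(Q(P, -10) + (34 - 1*30))*91 = (sqrt(10**2 + (-10)**2) + (34 - 1*30))*91 = (sqrt(100 + 100) + (34 - 30))*91 = (sqrt(200) + 4)*91 = (10*sqrt(2) + 4)*91 = (4 + 10*sqrt(2))*91 = 364 + 910*sqrt(2)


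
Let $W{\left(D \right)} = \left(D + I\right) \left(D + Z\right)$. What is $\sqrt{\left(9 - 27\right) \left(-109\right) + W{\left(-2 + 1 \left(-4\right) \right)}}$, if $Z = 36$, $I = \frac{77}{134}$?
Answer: $\frac{\sqrt{8076783}}{67} \approx 42.417$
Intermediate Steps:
$I = \frac{77}{134}$ ($I = 77 \cdot \frac{1}{134} = \frac{77}{134} \approx 0.57463$)
$W{\left(D \right)} = \left(36 + D\right) \left(\frac{77}{134} + D\right)$ ($W{\left(D \right)} = \left(D + \frac{77}{134}\right) \left(D + 36\right) = \left(\frac{77}{134} + D\right) \left(36 + D\right) = \left(36 + D\right) \left(\frac{77}{134} + D\right)$)
$\sqrt{\left(9 - 27\right) \left(-109\right) + W{\left(-2 + 1 \left(-4\right) \right)}} = \sqrt{\left(9 - 27\right) \left(-109\right) + \left(\frac{1386}{67} + \left(-2 + 1 \left(-4\right)\right)^{2} + \frac{4901 \left(-2 + 1 \left(-4\right)\right)}{134}\right)} = \sqrt{\left(-18\right) \left(-109\right) + \left(\frac{1386}{67} + \left(-2 - 4\right)^{2} + \frac{4901 \left(-2 - 4\right)}{134}\right)} = \sqrt{1962 + \left(\frac{1386}{67} + \left(-6\right)^{2} + \frac{4901}{134} \left(-6\right)\right)} = \sqrt{1962 + \left(\frac{1386}{67} + 36 - \frac{14703}{67}\right)} = \sqrt{1962 - \frac{10905}{67}} = \sqrt{\frac{120549}{67}} = \frac{\sqrt{8076783}}{67}$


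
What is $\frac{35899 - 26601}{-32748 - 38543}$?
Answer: $- \frac{9298}{71291} \approx -0.13042$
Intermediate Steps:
$\frac{35899 - 26601}{-32748 - 38543} = \frac{9298}{-71291} = 9298 \left(- \frac{1}{71291}\right) = - \frac{9298}{71291}$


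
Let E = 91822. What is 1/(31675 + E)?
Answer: 1/123497 ≈ 8.0974e-6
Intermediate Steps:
1/(31675 + E) = 1/(31675 + 91822) = 1/123497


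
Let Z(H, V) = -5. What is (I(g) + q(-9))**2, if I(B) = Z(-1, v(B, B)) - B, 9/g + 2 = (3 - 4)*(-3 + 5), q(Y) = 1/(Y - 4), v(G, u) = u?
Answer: 21609/2704 ≈ 7.9915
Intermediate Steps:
q(Y) = 1/(-4 + Y)
g = -9/4 (g = 9/(-2 + (3 - 4)*(-3 + 5)) = 9/(-2 - 1*2) = 9/(-2 - 2) = 9/(-4) = 9*(-1/4) = -9/4 ≈ -2.2500)
I(B) = -5 - B
(I(g) + q(-9))**2 = ((-5 - 1*(-9/4)) + 1/(-4 - 9))**2 = ((-5 + 9/4) + 1/(-13))**2 = (-11/4 - 1/13)**2 = (-147/52)**2 = 21609/2704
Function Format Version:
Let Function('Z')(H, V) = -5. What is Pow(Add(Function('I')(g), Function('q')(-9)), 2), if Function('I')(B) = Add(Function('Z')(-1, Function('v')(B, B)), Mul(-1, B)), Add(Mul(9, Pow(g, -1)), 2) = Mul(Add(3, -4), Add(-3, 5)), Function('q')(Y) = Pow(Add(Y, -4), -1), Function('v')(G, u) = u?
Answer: Rational(21609, 2704) ≈ 7.9915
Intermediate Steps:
Function('q')(Y) = Pow(Add(-4, Y), -1)
g = Rational(-9, 4) (g = Mul(9, Pow(Add(-2, Mul(Add(3, -4), Add(-3, 5))), -1)) = Mul(9, Pow(Add(-2, Mul(-1, 2)), -1)) = Mul(9, Pow(Add(-2, -2), -1)) = Mul(9, Pow(-4, -1)) = Mul(9, Rational(-1, 4)) = Rational(-9, 4) ≈ -2.2500)
Function('I')(B) = Add(-5, Mul(-1, B))
Pow(Add(Function('I')(g), Function('q')(-9)), 2) = Pow(Add(Add(-5, Mul(-1, Rational(-9, 4))), Pow(Add(-4, -9), -1)), 2) = Pow(Add(Add(-5, Rational(9, 4)), Pow(-13, -1)), 2) = Pow(Add(Rational(-11, 4), Rational(-1, 13)), 2) = Pow(Rational(-147, 52), 2) = Rational(21609, 2704)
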